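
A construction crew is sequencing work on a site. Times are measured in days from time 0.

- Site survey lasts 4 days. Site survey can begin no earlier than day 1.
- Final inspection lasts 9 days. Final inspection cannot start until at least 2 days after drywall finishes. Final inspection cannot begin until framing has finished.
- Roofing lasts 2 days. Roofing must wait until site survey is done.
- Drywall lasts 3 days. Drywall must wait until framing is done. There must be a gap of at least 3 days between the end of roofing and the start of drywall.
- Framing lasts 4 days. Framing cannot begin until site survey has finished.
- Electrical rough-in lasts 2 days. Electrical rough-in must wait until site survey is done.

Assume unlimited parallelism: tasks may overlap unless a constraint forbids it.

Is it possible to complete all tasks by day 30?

After its own release at day 1, site survey can start at day 1 and finishes at day 5.
After site survey (finishes day 5), electrical rough-in can start at day 5 and finishes at day 7.
After site survey (finishes day 5), roofing can start at day 5 and finishes at day 7.
After site survey (finishes day 5), framing can start at day 5 and finishes at day 9.
Drywall has to wait for framing (finishes day 9); roofing (finishes day 7, plus 3-day gap → day 10). The latest of these is day 10, so drywall runs day 10 to 10 + 3 = day 13.
Final inspection needs all of drywall (finishes day 13, plus 2-day gap → day 15); framing (finishes day 9). That puts its earliest start at day 15; it finishes at 15 + 9 = day 24.
Every task is finished by day 24, which is no later than the deadline of 30, so the schedule is feasible.

Yes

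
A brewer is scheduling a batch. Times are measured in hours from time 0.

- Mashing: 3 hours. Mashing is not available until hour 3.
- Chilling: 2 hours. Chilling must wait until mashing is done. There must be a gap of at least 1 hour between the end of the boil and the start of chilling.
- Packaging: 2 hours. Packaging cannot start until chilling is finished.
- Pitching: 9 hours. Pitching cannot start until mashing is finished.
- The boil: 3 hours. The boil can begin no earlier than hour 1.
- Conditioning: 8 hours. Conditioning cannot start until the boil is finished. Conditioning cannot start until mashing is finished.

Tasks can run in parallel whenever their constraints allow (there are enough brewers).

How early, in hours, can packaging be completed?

10

The boil cannot begin until its own release at hour 1. It runs from hour 1 to 1 + 3 = hour 4.
Mashing waits on its own release at hour 3, so it starts at hour 3 and finishes at 3 + 3 = hour 6.
For chilling: mashing (finishes hour 6); the boil (finishes hour 4, plus 1-hour gap → hour 5). Taking the maximum gives a start of hour 6, and it finishes at 6 + 2 = hour 8.
After chilling (finishes hour 8), packaging can start at hour 8 and finishes at hour 10.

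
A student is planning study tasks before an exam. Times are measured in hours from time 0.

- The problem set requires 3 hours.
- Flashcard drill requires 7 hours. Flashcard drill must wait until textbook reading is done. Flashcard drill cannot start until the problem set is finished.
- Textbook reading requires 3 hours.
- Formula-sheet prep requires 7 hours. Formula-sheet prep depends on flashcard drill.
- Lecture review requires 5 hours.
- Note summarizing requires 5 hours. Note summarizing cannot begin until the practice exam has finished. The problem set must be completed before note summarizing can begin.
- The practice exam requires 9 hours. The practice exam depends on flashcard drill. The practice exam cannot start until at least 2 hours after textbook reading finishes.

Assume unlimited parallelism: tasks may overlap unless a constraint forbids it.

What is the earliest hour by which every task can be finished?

Nothing blocks the problem set, so it runs from hour 0 to hour 3.
Nothing blocks lecture review, so it runs from hour 0 to hour 5.
Nothing blocks textbook reading, so it runs from hour 0 to hour 3.
For flashcard drill: textbook reading (finishes hour 3); the problem set (finishes hour 3). Taking the maximum gives a start of hour 3, and it finishes at 3 + 7 = hour 10.
After flashcard drill (finishes hour 10), formula-sheet prep can start at hour 10 and finishes at hour 17.
For the practice exam: flashcard drill (finishes hour 10); textbook reading (finishes hour 3, plus 2-hour gap → hour 5). Taking the maximum gives a start of hour 10, and it finishes at 10 + 9 = hour 19.
Note summarizing has to wait for the practice exam (finishes hour 19); the problem set (finishes hour 3). The latest of these is hour 19, so note summarizing runs hour 19 to 19 + 5 = hour 24.
All tasks are finished once the last one completes. Finish times: Textbook reading at 3, Lecture review at 5, The problem set at 3, Flashcard drill at 10, The practice exam at 19, Note summarizing at 24, Formula-sheet prep at 17. The latest is hour 24.

24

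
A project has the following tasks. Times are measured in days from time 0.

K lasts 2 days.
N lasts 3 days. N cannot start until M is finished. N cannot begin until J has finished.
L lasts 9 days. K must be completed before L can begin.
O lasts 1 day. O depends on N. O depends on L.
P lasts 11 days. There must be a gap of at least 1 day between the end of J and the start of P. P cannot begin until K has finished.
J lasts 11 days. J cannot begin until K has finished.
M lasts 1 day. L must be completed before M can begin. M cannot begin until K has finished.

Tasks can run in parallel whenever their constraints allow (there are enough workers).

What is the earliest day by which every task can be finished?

25

K can start immediately at day 0; it finishes at day 2.
L cannot begin until K (finishes day 2). It runs from day 2 to 2 + 9 = day 11.
For M: L (finishes day 11); K (finishes day 2). Taking the maximum gives a start of day 11, and it finishes at 11 + 1 = day 12.
J cannot begin until K (finishes day 2). It runs from day 2 to 2 + 11 = day 13.
For P: J (finishes day 13, plus 1-day gap → day 14); K (finishes day 2). Taking the maximum gives a start of day 14, and it finishes at 14 + 11 = day 25.
N has to wait for M (finishes day 12); J (finishes day 13). The latest of these is day 13, so N runs day 13 to 13 + 3 = day 16.
O cannot start until N (finishes day 16); L (finishes day 11). The controlling bound is day 16, so O finishes at 16 + 1 = day 17.
All tasks are finished once the last one completes. Finish times: J at 13, K at 2, L at 11, M at 12, N at 16, O at 17, P at 25. The latest is day 25.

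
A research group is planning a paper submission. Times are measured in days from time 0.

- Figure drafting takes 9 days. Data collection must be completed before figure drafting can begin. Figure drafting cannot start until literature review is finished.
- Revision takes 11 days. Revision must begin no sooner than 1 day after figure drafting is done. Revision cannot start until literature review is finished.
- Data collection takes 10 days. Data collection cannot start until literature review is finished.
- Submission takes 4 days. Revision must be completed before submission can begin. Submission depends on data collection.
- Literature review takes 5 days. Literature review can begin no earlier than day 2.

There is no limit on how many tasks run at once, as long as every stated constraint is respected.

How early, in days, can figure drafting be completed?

26

Literature review cannot begin until its own release at day 2. It runs from day 2 to 2 + 5 = day 7.
After literature review (finishes day 7), data collection can start at day 7 and finishes at day 17.
For figure drafting: data collection (finishes day 17); literature review (finishes day 7). Taking the maximum gives a start of day 17, and it finishes at 17 + 9 = day 26.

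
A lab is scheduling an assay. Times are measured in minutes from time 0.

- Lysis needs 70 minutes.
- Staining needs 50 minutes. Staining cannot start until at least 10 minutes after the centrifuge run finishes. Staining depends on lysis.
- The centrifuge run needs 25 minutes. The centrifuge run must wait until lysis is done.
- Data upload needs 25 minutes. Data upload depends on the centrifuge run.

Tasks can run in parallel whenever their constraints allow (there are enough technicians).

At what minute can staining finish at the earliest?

Lysis can start immediately at minute 0; it finishes at minute 70.
After lysis (finishes minute 70), the centrifuge run can start at minute 70 and finishes at minute 95.
Staining cannot start until the centrifuge run (finishes minute 95, plus 10-minute gap → minute 105); lysis (finishes minute 70). The controlling bound is minute 105, so staining finishes at 105 + 50 = minute 155.

155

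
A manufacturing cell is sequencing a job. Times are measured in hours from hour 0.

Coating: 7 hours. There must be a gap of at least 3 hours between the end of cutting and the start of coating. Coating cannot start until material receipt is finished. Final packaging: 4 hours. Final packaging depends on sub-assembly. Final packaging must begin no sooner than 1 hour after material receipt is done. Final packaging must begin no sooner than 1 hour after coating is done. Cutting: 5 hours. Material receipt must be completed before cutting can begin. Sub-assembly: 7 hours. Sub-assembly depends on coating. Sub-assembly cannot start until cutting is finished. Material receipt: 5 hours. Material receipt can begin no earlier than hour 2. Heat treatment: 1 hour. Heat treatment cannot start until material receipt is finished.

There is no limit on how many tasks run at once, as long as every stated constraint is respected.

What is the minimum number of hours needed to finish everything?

After its own release at hour 2, material receipt can start at hour 2 and finishes at hour 7.
After material receipt (finishes hour 7), heat treatment can start at hour 7 and finishes at hour 8.
Cutting cannot begin until material receipt (finishes hour 7). It runs from hour 7 to 7 + 5 = hour 12.
For coating: cutting (finishes hour 12, plus 3-hour gap → hour 15); material receipt (finishes hour 7). Taking the maximum gives a start of hour 15, and it finishes at 15 + 7 = hour 22.
For sub-assembly: coating (finishes hour 22); cutting (finishes hour 12). Taking the maximum gives a start of hour 22, and it finishes at 22 + 7 = hour 29.
Final packaging needs all of sub-assembly (finishes hour 29); material receipt (finishes hour 7, plus 1-hour gap → hour 8); coating (finishes hour 22, plus 1-hour gap → hour 23). That puts its earliest start at hour 29; it finishes at 29 + 4 = hour 33.
All tasks are finished once the last one completes. Finish times: Material receipt at 7, Cutting at 12, Heat treatment at 8, Coating at 22, Sub-assembly at 29, Final packaging at 33. The latest is hour 33.

33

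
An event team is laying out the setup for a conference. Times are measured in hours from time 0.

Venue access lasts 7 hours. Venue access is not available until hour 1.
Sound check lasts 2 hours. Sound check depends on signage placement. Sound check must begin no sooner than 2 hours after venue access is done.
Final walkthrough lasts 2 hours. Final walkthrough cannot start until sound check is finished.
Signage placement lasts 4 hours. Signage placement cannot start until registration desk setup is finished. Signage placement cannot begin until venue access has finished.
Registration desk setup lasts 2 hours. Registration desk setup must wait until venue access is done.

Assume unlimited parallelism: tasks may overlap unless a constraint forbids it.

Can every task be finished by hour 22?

Venue access waits on its own release at hour 1, so it starts at hour 1 and finishes at 1 + 7 = hour 8.
Registration desk setup cannot begin until venue access (finishes hour 8). It runs from hour 8 to 8 + 2 = hour 10.
Signage placement cannot start until registration desk setup (finishes hour 10); venue access (finishes hour 8). The controlling bound is hour 10, so signage placement finishes at 10 + 4 = hour 14.
Sound check has to wait for signage placement (finishes hour 14); venue access (finishes hour 8, plus 2-hour gap → hour 10). The latest of these is hour 14, so sound check runs hour 14 to 14 + 2 = hour 16.
Final walkthrough waits on sound check (finishes hour 16), so it starts at hour 16 and finishes at 16 + 2 = hour 18.
Every task is finished by hour 18, which is no later than the deadline of 22, so the schedule is feasible.

Yes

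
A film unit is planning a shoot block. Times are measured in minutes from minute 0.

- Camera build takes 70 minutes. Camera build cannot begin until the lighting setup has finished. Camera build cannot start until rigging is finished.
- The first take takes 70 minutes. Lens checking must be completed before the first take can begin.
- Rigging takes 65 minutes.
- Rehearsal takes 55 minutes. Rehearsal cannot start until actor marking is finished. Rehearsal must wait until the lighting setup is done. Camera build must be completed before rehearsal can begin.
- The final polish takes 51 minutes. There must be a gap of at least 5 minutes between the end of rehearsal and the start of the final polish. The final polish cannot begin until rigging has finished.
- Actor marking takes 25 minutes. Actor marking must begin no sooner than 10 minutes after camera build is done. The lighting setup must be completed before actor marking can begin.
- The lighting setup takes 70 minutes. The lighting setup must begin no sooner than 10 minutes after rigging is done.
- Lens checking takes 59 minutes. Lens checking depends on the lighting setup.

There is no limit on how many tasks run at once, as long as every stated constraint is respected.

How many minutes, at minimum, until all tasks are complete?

361

Rigging can start immediately at minute 0; it finishes at minute 65.
The lighting setup cannot begin until rigging (finishes minute 65, plus 10-minute gap → minute 75). It runs from minute 75 to 75 + 70 = minute 145.
After the lighting setup (finishes minute 145), lens checking can start at minute 145 and finishes at minute 204.
The first take cannot begin until lens checking (finishes minute 204). It runs from minute 204 to 204 + 70 = minute 274.
Camera build cannot start until the lighting setup (finishes minute 145); rigging (finishes minute 65). The controlling bound is minute 145, so camera build finishes at 145 + 70 = minute 215.
Actor marking needs all of camera build (finishes minute 215, plus 10-minute gap → minute 225); the lighting setup (finishes minute 145). That puts its earliest start at minute 225; it finishes at 225 + 25 = minute 250.
Rehearsal has to wait for actor marking (finishes minute 250); the lighting setup (finishes minute 145); camera build (finishes minute 215). The latest of these is minute 250, so rehearsal runs minute 250 to 250 + 55 = minute 305.
For the final polish: rehearsal (finishes minute 305, plus 5-minute gap → minute 310); rigging (finishes minute 65). Taking the maximum gives a start of minute 310, and it finishes at 310 + 51 = minute 361.
All tasks are finished once the last one completes. Finish times: Rigging at 65, The lighting setup at 145, Camera build at 215, Lens checking at 204, Actor marking at 250, Rehearsal at 305, The final polish at 361, The first take at 274. The latest is minute 361.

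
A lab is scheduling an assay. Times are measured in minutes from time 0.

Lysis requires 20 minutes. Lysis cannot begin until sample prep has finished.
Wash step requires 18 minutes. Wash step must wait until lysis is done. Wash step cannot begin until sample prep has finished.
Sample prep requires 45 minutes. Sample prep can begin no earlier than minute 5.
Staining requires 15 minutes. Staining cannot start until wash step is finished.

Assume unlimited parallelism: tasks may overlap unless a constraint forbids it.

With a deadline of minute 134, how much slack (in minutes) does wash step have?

Sample prep waits on its own release at minute 5, so it starts at minute 5 and finishes at 5 + 45 = minute 50.
After sample prep (finishes minute 50), lysis can start at minute 50 and finishes at minute 70.
Wash step cannot start until lysis (finishes minute 70); sample prep (finishes minute 50). The controlling bound is minute 70, so wash step finishes at 70 + 18 = minute 88.

Working backward from the deadline:
To finish by minute 134, staining (duration 15) must start no later than minute 119.
Wash step feeds into staining (must start by minute 119); so wash step must finish by minute 119 and therefore start by minute 101.
So wash step can start as early as minute 70 and as late as minute 101, giving 101 − 70 = 31 minutes of slack.

31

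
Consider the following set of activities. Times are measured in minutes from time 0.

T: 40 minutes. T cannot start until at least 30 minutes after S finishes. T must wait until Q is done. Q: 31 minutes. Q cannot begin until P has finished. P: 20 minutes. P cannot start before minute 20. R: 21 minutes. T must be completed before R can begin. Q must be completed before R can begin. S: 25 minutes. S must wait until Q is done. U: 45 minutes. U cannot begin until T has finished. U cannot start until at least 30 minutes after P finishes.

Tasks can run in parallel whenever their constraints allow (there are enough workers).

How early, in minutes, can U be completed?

P cannot begin until its own release at minute 20. It runs from minute 20 to 20 + 20 = minute 40.
Q cannot begin until P (finishes minute 40). It runs from minute 40 to 40 + 31 = minute 71.
After Q (finishes minute 71), S can start at minute 71 and finishes at minute 96.
T cannot start until S (finishes minute 96, plus 30-minute gap → minute 126); Q (finishes minute 71). The controlling bound is minute 126, so T finishes at 126 + 40 = minute 166.
U needs all of T (finishes minute 166); P (finishes minute 40, plus 30-minute gap → minute 70). That puts its earliest start at minute 166; it finishes at 166 + 45 = minute 211.

211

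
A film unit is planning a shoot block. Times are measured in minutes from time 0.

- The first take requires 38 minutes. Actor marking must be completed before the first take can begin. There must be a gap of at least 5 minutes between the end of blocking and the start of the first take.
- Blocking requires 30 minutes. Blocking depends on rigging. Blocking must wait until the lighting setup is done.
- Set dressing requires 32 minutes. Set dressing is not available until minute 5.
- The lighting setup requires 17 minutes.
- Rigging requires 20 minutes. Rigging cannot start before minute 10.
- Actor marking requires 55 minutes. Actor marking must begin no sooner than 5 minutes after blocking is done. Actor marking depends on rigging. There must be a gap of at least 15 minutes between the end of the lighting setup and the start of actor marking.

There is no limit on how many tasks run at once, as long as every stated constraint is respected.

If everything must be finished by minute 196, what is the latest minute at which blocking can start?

To finish by minute 196, the first take (duration 38) must start no later than minute 158.
Actor marking must finish before the first take (must start by minute 158). With a 55-minute duration, actor marking must start by 158 − 55 = minute 103.
Blocking has several dependents: actor marking (must start by minute 103, minus 5-minute gap → minute 98); the first take (must start by minute 158, minus 5-minute gap → minute 153). The earliest of those limits is minute 98, so blocking must start by 98 − 30 = minute 68.

68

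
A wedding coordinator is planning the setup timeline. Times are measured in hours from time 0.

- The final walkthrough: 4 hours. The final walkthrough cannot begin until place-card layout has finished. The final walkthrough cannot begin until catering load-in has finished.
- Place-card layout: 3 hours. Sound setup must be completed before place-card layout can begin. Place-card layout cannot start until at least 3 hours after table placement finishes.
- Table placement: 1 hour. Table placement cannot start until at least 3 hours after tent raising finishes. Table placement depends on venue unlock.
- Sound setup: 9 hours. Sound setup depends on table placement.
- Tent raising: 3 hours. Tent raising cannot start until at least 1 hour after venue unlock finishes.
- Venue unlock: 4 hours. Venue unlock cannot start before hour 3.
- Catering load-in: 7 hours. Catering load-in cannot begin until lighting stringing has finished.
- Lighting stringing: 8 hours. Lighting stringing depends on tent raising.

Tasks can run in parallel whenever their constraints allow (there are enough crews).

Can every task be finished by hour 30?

Venue unlock cannot begin until its own release at hour 3. It runs from hour 3 to 3 + 4 = hour 7.
Tent raising waits on venue unlock (finishes hour 7, plus 1-hour gap → hour 8), so it starts at hour 8 and finishes at 8 + 3 = hour 11.
After tent raising (finishes hour 11), lighting stringing can start at hour 11 and finishes at hour 19.
Catering load-in cannot begin until lighting stringing (finishes hour 19). It runs from hour 19 to 19 + 7 = hour 26.
Table placement needs all of tent raising (finishes hour 11, plus 3-hour gap → hour 14); venue unlock (finishes hour 7). That puts its earliest start at hour 14; it finishes at 14 + 1 = hour 15.
Sound setup waits on table placement (finishes hour 15), so it starts at hour 15 and finishes at 15 + 9 = hour 24.
For place-card layout: sound setup (finishes hour 24); table placement (finishes hour 15, plus 3-hour gap → hour 18). Taking the maximum gives a start of hour 24, and it finishes at 24 + 3 = hour 27.
For the final walkthrough: place-card layout (finishes hour 27); catering load-in (finishes hour 26). Taking the maximum gives a start of hour 27, and it finishes at 27 + 4 = hour 31.
The earliest everything can be done is hour 31, which is after the deadline of 30, so it is not possible.

No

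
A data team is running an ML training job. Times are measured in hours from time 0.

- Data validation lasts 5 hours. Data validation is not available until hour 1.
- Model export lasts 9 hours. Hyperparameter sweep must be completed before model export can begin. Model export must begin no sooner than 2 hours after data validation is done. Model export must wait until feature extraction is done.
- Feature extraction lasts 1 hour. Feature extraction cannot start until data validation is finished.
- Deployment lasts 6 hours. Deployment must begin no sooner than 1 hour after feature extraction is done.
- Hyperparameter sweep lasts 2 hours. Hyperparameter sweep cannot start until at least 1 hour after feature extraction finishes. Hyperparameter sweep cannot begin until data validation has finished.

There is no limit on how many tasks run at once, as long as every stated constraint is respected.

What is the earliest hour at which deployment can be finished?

Data validation cannot begin until its own release at hour 1. It runs from hour 1 to 1 + 5 = hour 6.
Feature extraction cannot begin until data validation (finishes hour 6). It runs from hour 6 to 6 + 1 = hour 7.
Deployment waits on feature extraction (finishes hour 7, plus 1-hour gap → hour 8), so it starts at hour 8 and finishes at 8 + 6 = hour 14.

14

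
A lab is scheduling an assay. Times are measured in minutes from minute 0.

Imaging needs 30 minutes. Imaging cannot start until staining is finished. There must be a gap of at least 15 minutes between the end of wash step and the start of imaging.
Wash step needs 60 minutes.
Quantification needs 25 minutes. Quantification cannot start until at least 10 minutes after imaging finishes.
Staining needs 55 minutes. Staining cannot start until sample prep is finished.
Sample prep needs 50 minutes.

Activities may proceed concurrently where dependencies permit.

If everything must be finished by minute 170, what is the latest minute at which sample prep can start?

Quantification must finish by minute 170; it takes 25 minutes, so it must start by 170 − 25 = minute 145.
Imaging has to be done before quantification (must start by minute 145, minus 10-minute gap → minute 135). That means finishing by minute 135, i.e. starting by 135 − 30 = minute 105.
Staining has to be done before imaging (must start by minute 105). That means finishing by minute 105, i.e. starting by 105 − 55 = minute 50.
Sample prep must finish before staining (must start by minute 50). With a 50-minute duration, sample prep must start by 50 − 50 = minute 0.

0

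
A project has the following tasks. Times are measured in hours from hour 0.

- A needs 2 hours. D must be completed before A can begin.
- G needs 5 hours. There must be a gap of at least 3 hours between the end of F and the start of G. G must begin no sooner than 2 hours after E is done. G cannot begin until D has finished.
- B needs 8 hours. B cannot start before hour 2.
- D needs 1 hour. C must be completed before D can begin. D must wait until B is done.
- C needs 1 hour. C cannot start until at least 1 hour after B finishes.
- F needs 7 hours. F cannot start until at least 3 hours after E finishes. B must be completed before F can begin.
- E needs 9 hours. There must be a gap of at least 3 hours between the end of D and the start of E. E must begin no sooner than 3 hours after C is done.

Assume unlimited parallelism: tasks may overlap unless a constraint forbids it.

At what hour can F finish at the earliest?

B cannot begin until its own release at hour 2. It runs from hour 2 to 2 + 8 = hour 10.
C cannot begin until B (finishes hour 10, plus 1-hour gap → hour 11). It runs from hour 11 to 11 + 1 = hour 12.
D cannot start until C (finishes hour 12); B (finishes hour 10). The controlling bound is hour 12, so D finishes at 12 + 1 = hour 13.
For E: D (finishes hour 13, plus 3-hour gap → hour 16); C (finishes hour 12, plus 3-hour gap → hour 15). Taking the maximum gives a start of hour 16, and it finishes at 16 + 9 = hour 25.
F has to wait for E (finishes hour 25, plus 3-hour gap → hour 28); B (finishes hour 10). The latest of these is hour 28, so F runs hour 28 to 28 + 7 = hour 35.

35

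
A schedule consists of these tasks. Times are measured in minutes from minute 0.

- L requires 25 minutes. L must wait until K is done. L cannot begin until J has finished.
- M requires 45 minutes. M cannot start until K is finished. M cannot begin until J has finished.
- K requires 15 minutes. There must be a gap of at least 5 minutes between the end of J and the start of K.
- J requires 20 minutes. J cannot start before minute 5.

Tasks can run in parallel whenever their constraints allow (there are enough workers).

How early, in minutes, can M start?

45

After its own release at minute 5, J can start at minute 5 and finishes at minute 25.
K waits on J (finishes minute 25, plus 5-minute gap → minute 30), so it starts at minute 30 and finishes at 30 + 15 = minute 45.
M waits on K (finishes minute 45); J (finishes minute 25). The latest of these is minute 45, which is the earliest M can start.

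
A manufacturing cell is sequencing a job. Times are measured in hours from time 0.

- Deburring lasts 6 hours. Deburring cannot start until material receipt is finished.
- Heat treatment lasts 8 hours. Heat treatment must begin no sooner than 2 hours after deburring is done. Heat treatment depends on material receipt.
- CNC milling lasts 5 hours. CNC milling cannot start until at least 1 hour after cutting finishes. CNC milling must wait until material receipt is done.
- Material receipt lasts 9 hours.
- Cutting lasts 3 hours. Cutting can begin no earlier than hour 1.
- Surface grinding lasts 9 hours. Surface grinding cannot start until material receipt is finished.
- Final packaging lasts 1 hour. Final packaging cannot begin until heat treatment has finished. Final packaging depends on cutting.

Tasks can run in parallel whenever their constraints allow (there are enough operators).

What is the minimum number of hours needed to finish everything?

26

After its own release at hour 1, cutting can start at hour 1 and finishes at hour 4.
Nothing blocks material receipt, so it runs from hour 0 to hour 9.
After material receipt (finishes hour 9), surface grinding can start at hour 9 and finishes at hour 18.
For CNC milling: cutting (finishes hour 4, plus 1-hour gap → hour 5); material receipt (finishes hour 9). Taking the maximum gives a start of hour 9, and it finishes at 9 + 5 = hour 14.
After material receipt (finishes hour 9), deburring can start at hour 9 and finishes at hour 15.
Heat treatment has to wait for deburring (finishes hour 15, plus 2-hour gap → hour 17); material receipt (finishes hour 9). The latest of these is hour 17, so heat treatment runs hour 17 to 17 + 8 = hour 25.
For final packaging: heat treatment (finishes hour 25); cutting (finishes hour 4). Taking the maximum gives a start of hour 25, and it finishes at 25 + 1 = hour 26.
All tasks are finished once the last one completes. Finish times: Material receipt at 9, Cutting at 4, Deburring at 15, CNC milling at 14, Heat treatment at 25, Surface grinding at 18, Final packaging at 26. The latest is hour 26.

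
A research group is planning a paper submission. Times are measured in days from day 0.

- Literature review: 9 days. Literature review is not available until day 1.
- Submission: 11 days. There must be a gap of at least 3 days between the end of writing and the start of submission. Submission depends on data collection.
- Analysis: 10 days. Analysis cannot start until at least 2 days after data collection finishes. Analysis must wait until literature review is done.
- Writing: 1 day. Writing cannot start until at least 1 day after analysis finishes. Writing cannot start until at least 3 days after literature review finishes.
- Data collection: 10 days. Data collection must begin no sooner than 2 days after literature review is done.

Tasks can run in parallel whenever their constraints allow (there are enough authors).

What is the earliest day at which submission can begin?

39

After its own release at day 1, literature review can start at day 1 and finishes at day 10.
Data collection cannot begin until literature review (finishes day 10, plus 2-day gap → day 12). It runs from day 12 to 12 + 10 = day 22.
Analysis has to wait for data collection (finishes day 22, plus 2-day gap → day 24); literature review (finishes day 10). The latest of these is day 24, so analysis runs day 24 to 24 + 10 = day 34.
For writing: analysis (finishes day 34, plus 1-day gap → day 35); literature review (finishes day 10, plus 3-day gap → day 13). Taking the maximum gives a start of day 35, and it finishes at 35 + 1 = day 36.
Submission waits on writing (finishes day 36, plus 3-day gap → day 39); data collection (finishes day 22). The latest of these is day 39, which is the earliest submission can start.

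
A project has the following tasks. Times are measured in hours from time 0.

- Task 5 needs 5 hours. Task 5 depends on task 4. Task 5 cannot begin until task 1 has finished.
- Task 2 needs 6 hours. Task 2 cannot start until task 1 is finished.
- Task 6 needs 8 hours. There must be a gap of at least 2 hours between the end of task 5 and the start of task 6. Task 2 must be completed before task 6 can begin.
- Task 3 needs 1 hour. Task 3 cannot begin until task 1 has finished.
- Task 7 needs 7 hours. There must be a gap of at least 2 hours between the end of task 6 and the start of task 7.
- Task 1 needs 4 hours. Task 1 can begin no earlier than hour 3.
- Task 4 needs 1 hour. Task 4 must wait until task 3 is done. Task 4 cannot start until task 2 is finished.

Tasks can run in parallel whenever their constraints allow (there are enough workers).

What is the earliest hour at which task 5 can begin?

Task 1 cannot begin until its own release at hour 3. It runs from hour 3 to 3 + 4 = hour 7.
Task 3 waits on task 1 (finishes hour 7), so it starts at hour 7 and finishes at 7 + 1 = hour 8.
After task 1 (finishes hour 7), task 2 can start at hour 7 and finishes at hour 13.
Task 4 needs all of task 3 (finishes hour 8); task 2 (finishes hour 13). That puts its earliest start at hour 13; it finishes at 13 + 1 = hour 14.
Task 5 waits on task 4 (finishes hour 14); task 1 (finishes hour 7). The latest of these is hour 14, which is the earliest task 5 can start.

14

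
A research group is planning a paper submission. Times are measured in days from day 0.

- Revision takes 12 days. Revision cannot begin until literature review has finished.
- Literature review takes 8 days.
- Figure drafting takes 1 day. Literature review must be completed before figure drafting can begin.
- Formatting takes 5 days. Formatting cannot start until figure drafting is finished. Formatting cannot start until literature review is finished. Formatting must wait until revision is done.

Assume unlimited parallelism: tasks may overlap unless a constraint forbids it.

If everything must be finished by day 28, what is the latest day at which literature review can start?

3

Formatting has no dependents, so it just needs to finish by day 28. Starting by 28 − 5 = day 23 achieves that.
Figure drafting feeds into formatting (must start by day 23); so figure drafting must finish by day 23 and therefore start by day 22.
Revision must finish before formatting (must start by day 23). With a 12-day duration, revision must start by 23 − 12 = day 11.
Literature review must finish in time for figure drafting (must start by day 22); revision (must start by day 11); formatting (must start by day 23). The tightest is day 11, so literature review must start by 11 − 8 = day 3.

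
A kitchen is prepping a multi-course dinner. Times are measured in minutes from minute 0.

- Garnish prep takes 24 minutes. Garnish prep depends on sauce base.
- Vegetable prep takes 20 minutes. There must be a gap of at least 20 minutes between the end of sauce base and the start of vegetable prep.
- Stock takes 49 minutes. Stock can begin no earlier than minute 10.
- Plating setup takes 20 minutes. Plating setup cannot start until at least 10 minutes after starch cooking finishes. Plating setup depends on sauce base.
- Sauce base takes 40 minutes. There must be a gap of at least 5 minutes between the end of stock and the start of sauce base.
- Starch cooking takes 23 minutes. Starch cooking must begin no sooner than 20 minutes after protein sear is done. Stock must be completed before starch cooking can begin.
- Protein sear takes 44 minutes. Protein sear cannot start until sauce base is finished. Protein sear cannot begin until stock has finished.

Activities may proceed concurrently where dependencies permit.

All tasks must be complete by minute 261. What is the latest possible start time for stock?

Plating setup must finish by minute 261; it takes 20 minutes, so it must start by 261 − 20 = minute 241.
Starch cooking has to be done before plating setup (must start by minute 241, minus 10-minute gap → minute 231). That means finishing by minute 231, i.e. starting by 231 − 23 = minute 208.
Protein sear must finish before starch cooking (must start by minute 208, minus 20-minute gap → minute 188). With a 44-minute duration, protein sear must start by 188 − 44 = minute 144.
Vegetable prep must finish by minute 261; it takes 20 minutes, so it must start by 261 − 20 = minute 241.
Garnish prep must finish by minute 261; it takes 24 minutes, so it must start by 261 − 24 = minute 237.
For sauce base: protein sear (must start by minute 144); vegetable prep (must start by minute 241, minus 20-minute gap → minute 221); plating setup (must start by minute 241); garnish prep (must start by minute 237). The most restrictive is minute 144; with a 40-minute duration, sauce base must start by minute 104.
Stock must finish in time for sauce base (must start by minute 104, minus 5-minute gap → minute 99); protein sear (must start by minute 144); starch cooking (must start by minute 208). The tightest is minute 99, so stock must start by 99 − 49 = minute 50.

50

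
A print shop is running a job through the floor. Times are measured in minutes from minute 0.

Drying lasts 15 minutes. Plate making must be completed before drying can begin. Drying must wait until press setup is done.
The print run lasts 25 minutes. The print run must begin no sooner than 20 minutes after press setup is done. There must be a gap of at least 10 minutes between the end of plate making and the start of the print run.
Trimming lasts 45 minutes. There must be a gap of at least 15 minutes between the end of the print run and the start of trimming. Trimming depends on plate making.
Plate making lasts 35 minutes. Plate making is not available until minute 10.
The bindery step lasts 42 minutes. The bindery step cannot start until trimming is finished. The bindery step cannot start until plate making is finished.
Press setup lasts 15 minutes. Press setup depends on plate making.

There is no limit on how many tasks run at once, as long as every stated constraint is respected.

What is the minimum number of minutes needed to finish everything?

Plate making cannot begin until its own release at minute 10. It runs from minute 10 to 10 + 35 = minute 45.
Press setup waits on plate making (finishes minute 45), so it starts at minute 45 and finishes at 45 + 15 = minute 60.
Drying needs all of plate making (finishes minute 45); press setup (finishes minute 60). That puts its earliest start at minute 60; it finishes at 60 + 15 = minute 75.
The print run needs all of press setup (finishes minute 60, plus 20-minute gap → minute 80); plate making (finishes minute 45, plus 10-minute gap → minute 55). That puts its earliest start at minute 80; it finishes at 80 + 25 = minute 105.
For trimming: the print run (finishes minute 105, plus 15-minute gap → minute 120); plate making (finishes minute 45). Taking the maximum gives a start of minute 120, and it finishes at 120 + 45 = minute 165.
The bindery step cannot start until trimming (finishes minute 165); plate making (finishes minute 45). The controlling bound is minute 165, so the bindery step finishes at 165 + 42 = minute 207.
All tasks are finished once the last one completes. Finish times: Plate making at 45, Press setup at 60, The print run at 105, Drying at 75, Trimming at 165, The bindery step at 207. The latest is minute 207.

207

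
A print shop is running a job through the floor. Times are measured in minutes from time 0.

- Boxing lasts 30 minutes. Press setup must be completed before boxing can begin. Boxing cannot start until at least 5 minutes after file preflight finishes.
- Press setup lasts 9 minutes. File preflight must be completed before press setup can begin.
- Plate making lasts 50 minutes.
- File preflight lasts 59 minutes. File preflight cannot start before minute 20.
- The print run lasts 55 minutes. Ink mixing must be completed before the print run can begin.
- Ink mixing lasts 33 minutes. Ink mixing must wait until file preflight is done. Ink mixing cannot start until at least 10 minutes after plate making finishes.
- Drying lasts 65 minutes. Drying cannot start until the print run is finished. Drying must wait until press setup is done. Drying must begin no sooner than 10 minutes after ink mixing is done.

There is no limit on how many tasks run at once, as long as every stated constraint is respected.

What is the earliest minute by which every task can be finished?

Plate making has no prerequisites, so it starts at minute 0 and finishes at minute 50.
After its own release at minute 20, file preflight can start at minute 20 and finishes at minute 79.
After file preflight (finishes minute 79), press setup can start at minute 79 and finishes at minute 88.
Boxing has to wait for press setup (finishes minute 88); file preflight (finishes minute 79, plus 5-minute gap → minute 84). The latest of these is minute 88, so boxing runs minute 88 to 88 + 30 = minute 118.
Ink mixing has to wait for file preflight (finishes minute 79); plate making (finishes minute 50, plus 10-minute gap → minute 60). The latest of these is minute 79, so ink mixing runs minute 79 to 79 + 33 = minute 112.
The print run cannot begin until ink mixing (finishes minute 112). It runs from minute 112 to 112 + 55 = minute 167.
Drying cannot start until the print run (finishes minute 167); press setup (finishes minute 88); ink mixing (finishes minute 112, plus 10-minute gap → minute 122). The controlling bound is minute 167, so drying finishes at 167 + 65 = minute 232.
All tasks are finished once the last one completes. Finish times: File preflight at 79, Plate making at 50, Ink mixing at 112, Press setup at 88, The print run at 167, Drying at 232, Boxing at 118. The latest is minute 232.

232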